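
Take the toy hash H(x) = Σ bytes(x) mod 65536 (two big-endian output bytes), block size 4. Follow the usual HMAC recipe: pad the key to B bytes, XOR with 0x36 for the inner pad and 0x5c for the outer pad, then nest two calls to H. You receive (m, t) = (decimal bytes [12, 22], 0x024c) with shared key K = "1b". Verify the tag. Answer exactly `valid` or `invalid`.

Key "1b" = 31 62 is 2 bytes ≤ B = 4; zero-pad to 4 bytes: K' = 31 62 00 00.
K' ⊕ ipad = 07 54 36 36; K' ⊕ opad = 6d 3e 5c 5c.
Inner hash: sum = 7+84+54+54+12+22 = 233 → 00 e9.
Outer hash (recomputed tag): sum = 109+62+92+92+0+233 = 588 → 02 4c.
Recomputed tag = 024c; claimed = 024c → match.

valid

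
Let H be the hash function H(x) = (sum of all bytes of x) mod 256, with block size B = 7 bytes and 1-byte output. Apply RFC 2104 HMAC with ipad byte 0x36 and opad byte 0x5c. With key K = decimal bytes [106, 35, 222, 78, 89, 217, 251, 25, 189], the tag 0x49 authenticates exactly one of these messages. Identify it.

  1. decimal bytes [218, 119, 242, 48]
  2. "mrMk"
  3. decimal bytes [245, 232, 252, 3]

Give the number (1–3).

Key decimal bytes [106, 35, 222, 78, 89, 217, 251, 25, 189] = 6a 23 de 4e 59 d9 fb 19 bd is 9 bytes > B = 7, so hash it first: H(key) = bc, then zero-pad to 7 bytes: K' = bc 00 00 00 00 00 00.
K' ⊕ ipad = 8a 36 36 36 36 36 36; K' ⊕ opad = e0 5c 5c 5c 5c 5c 5c.
m1: inner = H(8a 36 36 36 36 36 36 da 77 f2 30) = 41; tag = H(e0 5c 5c 5c 5c 5c 5c 41) = 49 ← matches
m2: inner = H(8a 36 36 36 36 36 36 6d 72 4d 6b) = 65; tag = H(e0 5c 5c 5c 5c 5c 5c 65) = 6d
m3: inner = H(8a 36 36 36 36 36 36 f5 e8 fc 03) = aa; tag = H(e0 5c 5c 5c 5c 5c 5c aa) = b2

1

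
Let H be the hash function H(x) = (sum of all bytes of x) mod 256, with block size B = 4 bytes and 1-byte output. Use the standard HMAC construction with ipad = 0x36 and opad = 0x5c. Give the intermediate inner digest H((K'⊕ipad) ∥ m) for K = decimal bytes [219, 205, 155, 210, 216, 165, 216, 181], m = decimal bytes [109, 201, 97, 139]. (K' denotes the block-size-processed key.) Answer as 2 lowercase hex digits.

ed

Key decimal bytes [219, 205, 155, 210, 216, 165, 216, 181] = db cd 9b d2 d8 a5 d8 b5 is 8 bytes > B = 4, so hash it first: H(key) = 1f, then zero-pad to 4 bytes: K' = 1f 00 00 00.
K' ⊕ ipad = 29 36 36 36.
Inner input = 29 36 36 36 ∥ 6d c9 61 8b.
Inner hash: sum = 41+54+54+54+109+201+97+139 = 749; mod 256 = 237 → ed.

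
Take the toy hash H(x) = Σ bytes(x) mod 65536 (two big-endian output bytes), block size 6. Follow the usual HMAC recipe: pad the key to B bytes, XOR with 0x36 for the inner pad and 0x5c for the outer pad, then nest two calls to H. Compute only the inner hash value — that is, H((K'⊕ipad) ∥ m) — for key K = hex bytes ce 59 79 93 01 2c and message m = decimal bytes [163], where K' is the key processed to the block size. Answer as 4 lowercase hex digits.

Key hex bytes ce 59 79 93 01 2c is exactly B = 6 bytes: K' = ce 59 79 93 01 2c.
K' ⊕ ipad = f8 6f 4f a5 37 1a.
Inner input = f8 6f 4f a5 37 1a ∥ a3.
Inner hash: sum = 248+111+79+165+55+26+163 = 847 → 03 4f.

034f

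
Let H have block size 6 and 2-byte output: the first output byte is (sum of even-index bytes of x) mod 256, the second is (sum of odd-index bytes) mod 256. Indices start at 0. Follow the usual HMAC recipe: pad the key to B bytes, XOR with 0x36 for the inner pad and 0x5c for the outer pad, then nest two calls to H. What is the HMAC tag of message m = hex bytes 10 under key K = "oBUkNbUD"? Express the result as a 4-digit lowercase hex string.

Key "oBUkNbUD" = 6f 42 55 6b 4e 62 55 44 is 8 bytes > B = 6, so hash it first: H(key) = 67 53, then zero-pad to 6 bytes: K' = 67 53 00 00 00 00.
K' ⊕ ipad = 51 65 36 36 36 36.  K' ⊕ opad = 3b 0f 5c 5c 5c 5c.
Inner input = (K'⊕ipad) ∥ m = 51 65 36 36 36 36 ∥ 10.
Inner hash: even-index sum = 205 mod 256 = 205; odd-index sum = 209 mod 256 = 209 → cd d1.
Outer input = (K'⊕opad) ∥ inner = 3b 0f 5c 5c 5c 5c ∥ cd d1.
Outer hash (tag): even-index sum = 448 mod 256 = 192; odd-index sum = 408 mod 256 = 152 → c0 98.

c098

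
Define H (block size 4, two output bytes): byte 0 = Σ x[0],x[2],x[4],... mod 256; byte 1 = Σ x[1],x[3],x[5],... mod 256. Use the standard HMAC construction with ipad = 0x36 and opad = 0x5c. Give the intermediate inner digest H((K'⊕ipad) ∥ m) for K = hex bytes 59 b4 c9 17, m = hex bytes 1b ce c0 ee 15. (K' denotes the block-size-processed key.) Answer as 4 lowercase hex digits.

Key hex bytes 59 b4 c9 17 is exactly B = 4 bytes: K' = 59 b4 c9 17.
K' ⊕ ipad = 6f 82 ff 21.
Inner input = 6f 82 ff 21 ∥ 1b ce c0 ee 15.
Inner hash: even-index sum = 606 mod 256 = 94; odd-index sum = 607 mod 256 = 95 → 5e 5f.

5e5f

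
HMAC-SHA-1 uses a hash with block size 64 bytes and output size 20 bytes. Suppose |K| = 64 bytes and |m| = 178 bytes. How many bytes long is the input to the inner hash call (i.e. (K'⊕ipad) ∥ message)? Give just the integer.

242

Key is 64 ≤ 64 bytes, zero-padded: |K'| = 64.
Inner input = (K'⊕ipad) ∥ m → 64 + 178 = 242 bytes.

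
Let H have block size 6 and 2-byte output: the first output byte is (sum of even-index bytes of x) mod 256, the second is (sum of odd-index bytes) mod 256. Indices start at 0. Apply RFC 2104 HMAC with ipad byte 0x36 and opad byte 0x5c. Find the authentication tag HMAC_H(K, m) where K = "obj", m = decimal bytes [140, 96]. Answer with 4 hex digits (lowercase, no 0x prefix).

3c16

Key "obj" = 6f 62 6a is 3 bytes ≤ B = 6; zero-pad to 6 bytes: K' = 6f 62 6a 00 00 00.
K' ⊕ ipad = 59 54 5c 36 36 36.  K' ⊕ opad = 33 3e 36 5c 5c 5c.
Inner input = (K'⊕ipad) ∥ m = 59 54 5c 36 36 36 ∥ 8c 60.
Inner hash: even-index sum = 375 mod 256 = 119; odd-index sum = 288 mod 256 = 32 → 77 20.
Outer input = (K'⊕opad) ∥ inner = 33 3e 36 5c 5c 5c ∥ 77 20.
Outer hash (tag): even-index sum = 316 mod 256 = 60; odd-index sum = 278 mod 256 = 22 → 3c 16.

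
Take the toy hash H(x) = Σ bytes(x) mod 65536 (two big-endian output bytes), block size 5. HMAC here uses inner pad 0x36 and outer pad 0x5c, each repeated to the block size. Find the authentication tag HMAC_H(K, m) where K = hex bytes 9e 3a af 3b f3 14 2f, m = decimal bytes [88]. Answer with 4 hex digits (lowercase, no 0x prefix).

Key hex bytes 9e 3a af 3b f3 14 2f is 7 bytes > B = 5, so hash it first: H(key) = 02 f8, then zero-pad to 5 bytes: K' = 02 f8 00 00 00.
K' ⊕ ipad = 34 ce 36 36 36.  K' ⊕ opad = 5e a4 5c 5c 5c.
Inner input = (K'⊕ipad) ∥ m = 34 ce 36 36 36 ∥ 58.
Inner hash: sum = 52+206+54+54+54+88 = 508 → 01 fc.
Outer input = (K'⊕opad) ∥ inner = 5e a4 5c 5c 5c ∥ 01 fc.
Outer hash (tag): sum = 94+164+92+92+92+1+252 = 787 → 03 13.

0313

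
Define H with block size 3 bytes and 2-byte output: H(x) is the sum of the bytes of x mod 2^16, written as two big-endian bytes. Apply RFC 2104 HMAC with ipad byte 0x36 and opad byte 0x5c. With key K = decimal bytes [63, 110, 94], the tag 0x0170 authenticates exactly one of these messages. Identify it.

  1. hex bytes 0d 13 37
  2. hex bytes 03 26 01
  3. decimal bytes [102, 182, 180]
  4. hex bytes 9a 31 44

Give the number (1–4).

4

Key decimal bytes [63, 110, 94] = 3f 6e 5e is exactly B = 3 bytes: K' = 3f 6e 5e.
K' ⊕ ipad = 09 58 68; K' ⊕ opad = 63 32 02.
m1: inner = H(09 58 68 0d 13 37) = 01 20; tag = H(63 32 02 01 20) = 00b8
m2: inner = H(09 58 68 03 26 01) = 00 f3; tag = H(63 32 02 00 f3) = 018a
m3: inner = H(09 58 68 66 b6 b4) = 02 99; tag = H(63 32 02 02 99) = 0132
m4: inner = H(09 58 68 9a 31 44) = 01 d8; tag = H(63 32 02 01 d8) = 0170 ← matches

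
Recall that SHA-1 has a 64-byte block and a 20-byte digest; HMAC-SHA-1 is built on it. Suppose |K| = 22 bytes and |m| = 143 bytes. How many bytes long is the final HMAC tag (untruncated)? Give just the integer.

20

The tag is one SHA-1 digest: 20 bytes.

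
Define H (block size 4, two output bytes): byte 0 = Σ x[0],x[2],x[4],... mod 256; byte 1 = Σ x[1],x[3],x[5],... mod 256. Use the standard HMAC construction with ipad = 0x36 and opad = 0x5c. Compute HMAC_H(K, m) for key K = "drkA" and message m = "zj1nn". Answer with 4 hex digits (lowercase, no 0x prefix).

37de

Key "drkA" = 64 72 6b 41 is exactly B = 4 bytes: K' = 64 72 6b 41.
K' ⊕ ipad = 52 44 5d 77.  K' ⊕ opad = 38 2e 37 1d.
Inner input = (K'⊕ipad) ∥ m = 52 44 5d 77 ∥ 7a 6a 31 6e 6e.
Inner hash: even-index sum = 456 mod 256 = 200; odd-index sum = 403 mod 256 = 147 → c8 93.
Outer input = (K'⊕opad) ∥ inner = 38 2e 37 1d ∥ c8 93.
Outer hash (tag): even-index sum = 311 mod 256 = 55; odd-index sum = 222 mod 256 = 222 → 37 de.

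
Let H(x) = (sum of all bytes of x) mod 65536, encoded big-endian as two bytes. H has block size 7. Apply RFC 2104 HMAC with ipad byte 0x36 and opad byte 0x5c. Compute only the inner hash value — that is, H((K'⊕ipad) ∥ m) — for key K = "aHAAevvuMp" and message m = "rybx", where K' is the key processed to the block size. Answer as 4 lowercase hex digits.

Key "aHAAevvuMp" = 61 48 41 41 65 76 76 75 4d 70 is 10 bytes > B = 7, so hash it first: H(key) = 03 ae, then zero-pad to 7 bytes: K' = 03 ae 00 00 00 00 00.
K' ⊕ ipad = 35 98 36 36 36 36 36.
Inner input = 35 98 36 36 36 36 36 ∥ 72 79 62 78.
Inner hash: sum = 53+152+54+54+54+54+54+114+121+98+120 = 928 → 03 a0.

03a0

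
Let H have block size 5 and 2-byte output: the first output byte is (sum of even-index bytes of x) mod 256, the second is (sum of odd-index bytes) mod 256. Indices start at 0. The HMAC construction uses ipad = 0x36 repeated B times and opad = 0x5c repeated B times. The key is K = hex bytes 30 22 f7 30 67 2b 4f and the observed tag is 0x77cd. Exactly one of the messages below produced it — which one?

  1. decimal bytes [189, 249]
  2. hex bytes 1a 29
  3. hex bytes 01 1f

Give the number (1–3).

1

Key hex bytes 30 22 f7 30 67 2b 4f is 7 bytes > B = 5, so hash it first: H(key) = dd 7d, then zero-pad to 5 bytes: K' = dd 7d 00 00 00.
K' ⊕ ipad = eb 4b 36 36 36; K' ⊕ opad = 81 21 5c 5c 5c.
m1: inner = H(eb 4b 36 36 36 bd f9) = 50 3e; tag = H(81 21 5c 5c 5c 50 3e) = 77cd ← matches
m2: inner = H(eb 4b 36 36 36 1a 29) = 80 9b; tag = H(81 21 5c 5c 5c 80 9b) = d4fd
m3: inner = H(eb 4b 36 36 36 01 1f) = 76 82; tag = H(81 21 5c 5c 5c 76 82) = bbf3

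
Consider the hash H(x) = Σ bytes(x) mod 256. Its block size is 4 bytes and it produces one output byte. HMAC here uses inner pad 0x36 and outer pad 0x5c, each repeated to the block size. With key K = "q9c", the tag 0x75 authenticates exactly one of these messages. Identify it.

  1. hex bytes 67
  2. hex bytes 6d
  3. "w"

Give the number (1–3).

1

Key "q9c" = 71 39 63 is 3 bytes ≤ B = 4; zero-pad to 4 bytes: K' = 71 39 63 00.
K' ⊕ ipad = 47 0f 55 36; K' ⊕ opad = 2d 65 3f 5c.
m1: inner = H(47 0f 55 36 67) = 48; tag = H(2d 65 3f 5c 48) = 75 ← matches
m2: inner = H(47 0f 55 36 6d) = 4e; tag = H(2d 65 3f 5c 4e) = 7b
m3: inner = H(47 0f 55 36 77) = 58; tag = H(2d 65 3f 5c 58) = 85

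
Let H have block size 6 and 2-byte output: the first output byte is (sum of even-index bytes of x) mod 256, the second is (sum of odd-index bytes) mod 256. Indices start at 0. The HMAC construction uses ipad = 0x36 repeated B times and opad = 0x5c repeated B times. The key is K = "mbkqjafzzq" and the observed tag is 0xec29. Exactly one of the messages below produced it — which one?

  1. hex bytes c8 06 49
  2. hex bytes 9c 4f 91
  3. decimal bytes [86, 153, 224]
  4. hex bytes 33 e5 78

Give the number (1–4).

Key "mbkqjafzzq" = 6d 62 6b 71 6a 61 66 7a 7a 71 is 10 bytes > B = 6, so hash it first: H(key) = 22 1f, then zero-pad to 6 bytes: K' = 22 1f 00 00 00 00.
K' ⊕ ipad = 14 29 36 36 36 36; K' ⊕ opad = 7e 43 5c 5c 5c 5c.
m1: inner = H(14 29 36 36 36 36 c8 06 49) = 91 9b; tag = H(7e 43 5c 5c 5c 5c 91 9b) = c796
m2: inner = H(14 29 36 36 36 36 9c 4f 91) = ad e4; tag = H(7e 43 5c 5c 5c 5c ad e4) = e3df
m3: inner = H(14 29 36 36 36 36 56 99 e0) = b6 2e; tag = H(7e 43 5c 5c 5c 5c b6 2e) = ec29 ← matches
m4: inner = H(14 29 36 36 36 36 33 e5 78) = 2b 7a; tag = H(7e 43 5c 5c 5c 5c 2b 7a) = 6175

3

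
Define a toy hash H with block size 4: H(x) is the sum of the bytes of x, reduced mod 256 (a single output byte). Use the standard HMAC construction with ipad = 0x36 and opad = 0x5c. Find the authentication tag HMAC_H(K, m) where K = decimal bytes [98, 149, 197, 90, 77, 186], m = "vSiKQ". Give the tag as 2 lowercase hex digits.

f0

Key decimal bytes [98, 149, 197, 90, 77, 186] = 62 95 c5 5a 4d ba is 6 bytes > B = 4, so hash it first: H(key) = 1d, then zero-pad to 4 bytes: K' = 1d 00 00 00.
K' ⊕ ipad = 2b 36 36 36.  K' ⊕ opad = 41 5c 5c 5c.
Inner input = (K'⊕ipad) ∥ m = 2b 36 36 36 ∥ 76 53 69 4b 51.
Inner hash: sum = 43+54+54+54+118+83+105+75+81 = 667; mod 256 = 155 → 9b.
Outer input = (K'⊕opad) ∥ inner = 41 5c 5c 5c ∥ 9b.
Outer hash (tag): sum = 65+92+92+92+155 = 496; mod 256 = 240 → f0.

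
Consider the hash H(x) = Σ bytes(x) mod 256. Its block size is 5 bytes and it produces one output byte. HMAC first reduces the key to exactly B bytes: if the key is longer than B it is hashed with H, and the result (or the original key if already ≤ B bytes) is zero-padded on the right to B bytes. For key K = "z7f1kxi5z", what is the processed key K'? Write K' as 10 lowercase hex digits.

|K| = 9 > B = 5, so first hash the key.
H(K): sum = 122+55+102+49+107+120+105+53+122 = 835; mod 256 = 67 → 43.
Zero-pad H(K) = 43 to 5 bytes: K' = 43 00 00 00 00.

4300000000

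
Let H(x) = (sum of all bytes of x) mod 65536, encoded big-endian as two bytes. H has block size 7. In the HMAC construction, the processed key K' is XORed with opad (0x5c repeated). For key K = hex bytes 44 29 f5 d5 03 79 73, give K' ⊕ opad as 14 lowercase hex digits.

Key hex bytes 44 29 f5 d5 03 79 73 is exactly B = 7 bytes: K' = 44 29 f5 d5 03 79 73.
XOR each byte with 0x5c: 44⊕5c=18, 29⊕5c=75, f5⊕5c=a9, d5⊕5c=89, 03⊕5c=5f, 79⊕5c=25, 73⊕5c=2f.

1875a9895f252f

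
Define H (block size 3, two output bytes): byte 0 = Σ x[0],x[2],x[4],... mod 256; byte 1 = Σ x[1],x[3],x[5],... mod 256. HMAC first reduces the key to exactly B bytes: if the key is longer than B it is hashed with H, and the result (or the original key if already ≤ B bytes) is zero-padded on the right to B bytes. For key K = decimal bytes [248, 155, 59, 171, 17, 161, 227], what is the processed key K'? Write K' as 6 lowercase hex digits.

|K| = 7 > B = 3, so first hash the key.
H(K): even-index sum = 551 mod 256 = 39; odd-index sum = 487 mod 256 = 231 → 27 e7.
Zero-pad H(K) = 27 e7 to 3 bytes: K' = 27 e7 00.

27e700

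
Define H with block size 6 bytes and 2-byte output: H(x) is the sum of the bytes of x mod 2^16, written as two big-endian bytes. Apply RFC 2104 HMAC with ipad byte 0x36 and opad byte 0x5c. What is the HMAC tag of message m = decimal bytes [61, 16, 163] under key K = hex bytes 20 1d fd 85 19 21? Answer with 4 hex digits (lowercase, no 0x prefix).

Key hex bytes 20 1d fd 85 19 21 is exactly B = 6 bytes: K' = 20 1d fd 85 19 21.
K' ⊕ ipad = 16 2b cb b3 2f 17.  K' ⊕ opad = 7c 41 a1 d9 45 7d.
Inner input = (K'⊕ipad) ∥ m = 16 2b cb b3 2f 17 ∥ 3d 10 a3.
Inner hash: sum = 22+43+203+179+47+23+61+16+163 = 757 → 02 f5.
Outer input = (K'⊕opad) ∥ inner = 7c 41 a1 d9 45 7d ∥ 02 f5.
Outer hash (tag): sum = 124+65+161+217+69+125+2+245 = 1008 → 03 f0.

03f0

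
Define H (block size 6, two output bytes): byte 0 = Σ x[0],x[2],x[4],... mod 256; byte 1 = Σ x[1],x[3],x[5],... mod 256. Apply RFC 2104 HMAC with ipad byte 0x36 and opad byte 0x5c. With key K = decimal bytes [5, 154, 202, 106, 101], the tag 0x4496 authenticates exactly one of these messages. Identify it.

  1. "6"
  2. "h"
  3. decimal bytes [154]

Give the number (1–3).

3

Key decimal bytes [5, 154, 202, 106, 101] = 05 9a ca 6a 65 is 5 bytes ≤ B = 6; zero-pad to 6 bytes: K' = 05 9a ca 6a 65 00.
K' ⊕ ipad = 33 ac fc 5c 53 36; K' ⊕ opad = 59 c6 96 36 39 5c.
m1: inner = H(33 ac fc 5c 53 36 36) = b8 3e; tag = H(59 c6 96 36 39 5c b8 3e) = e096
m2: inner = H(33 ac fc 5c 53 36 68) = ea 3e; tag = H(59 c6 96 36 39 5c ea 3e) = 1296
m3: inner = H(33 ac fc 5c 53 36 9a) = 1c 3e; tag = H(59 c6 96 36 39 5c 1c 3e) = 4496 ← matches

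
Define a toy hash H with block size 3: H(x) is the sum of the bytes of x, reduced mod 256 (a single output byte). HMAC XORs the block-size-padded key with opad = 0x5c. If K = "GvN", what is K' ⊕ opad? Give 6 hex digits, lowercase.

Key "GvN" = 47 76 4e is exactly B = 3 bytes: K' = 47 76 4e.
XOR each byte with 0x5c: 47⊕5c=1b, 76⊕5c=2a, 4e⊕5c=12.

1b2a12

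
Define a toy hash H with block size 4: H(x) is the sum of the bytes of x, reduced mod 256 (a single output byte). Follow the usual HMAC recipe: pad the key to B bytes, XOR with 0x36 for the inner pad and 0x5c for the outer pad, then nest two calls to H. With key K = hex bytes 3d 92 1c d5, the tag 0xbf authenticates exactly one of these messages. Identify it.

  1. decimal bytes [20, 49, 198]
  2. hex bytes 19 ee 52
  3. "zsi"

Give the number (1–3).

1

Key hex bytes 3d 92 1c d5 is exactly B = 4 bytes: K' = 3d 92 1c d5.
K' ⊕ ipad = 0b a4 2a e3; K' ⊕ opad = 61 ce 40 89.
m1: inner = H(0b a4 2a e3 14 31 c6) = c7; tag = H(61 ce 40 89 c7) = bf ← matches
m2: inner = H(0b a4 2a e3 19 ee 52) = 15; tag = H(61 ce 40 89 15) = 0d
m3: inner = H(0b a4 2a e3 7a 73 69) = 12; tag = H(61 ce 40 89 12) = 0a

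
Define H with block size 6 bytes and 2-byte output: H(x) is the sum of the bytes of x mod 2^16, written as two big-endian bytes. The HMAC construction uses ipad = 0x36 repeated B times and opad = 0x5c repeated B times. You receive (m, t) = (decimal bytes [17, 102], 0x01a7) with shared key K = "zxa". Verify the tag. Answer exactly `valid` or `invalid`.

valid

Key "zxa" = 7a 78 61 is 3 bytes ≤ B = 6; zero-pad to 6 bytes: K' = 7a 78 61 00 00 00.
K' ⊕ ipad = 4c 4e 57 36 36 36; K' ⊕ opad = 26 24 3d 5c 5c 5c.
Inner hash: sum = 76+78+87+54+54+54+17+102 = 522 → 02 0a.
Outer hash (recomputed tag): sum = 38+36+61+92+92+92+2+10 = 423 → 01 a7.
Recomputed tag = 01a7; claimed = 01a7 → match.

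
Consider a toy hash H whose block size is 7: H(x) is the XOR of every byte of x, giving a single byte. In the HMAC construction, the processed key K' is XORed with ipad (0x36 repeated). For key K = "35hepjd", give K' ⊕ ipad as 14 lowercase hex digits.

Key "35hepjd" = 33 35 68 65 70 6a 64 is exactly B = 7 bytes: K' = 33 35 68 65 70 6a 64.
XOR each byte with 0x36: 33⊕36=05, 35⊕36=03, 68⊕36=5e, 65⊕36=53, 70⊕36=46, 6a⊕36=5c, 64⊕36=52.

05035e53465c52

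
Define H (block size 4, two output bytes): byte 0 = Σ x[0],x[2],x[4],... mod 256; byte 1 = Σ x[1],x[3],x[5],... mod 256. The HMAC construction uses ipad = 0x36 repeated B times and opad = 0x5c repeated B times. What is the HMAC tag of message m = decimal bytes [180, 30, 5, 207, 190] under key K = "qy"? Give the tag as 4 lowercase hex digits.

7df3

Key "qy" = 71 79 is 2 bytes ≤ B = 4; zero-pad to 4 bytes: K' = 71 79 00 00.
K' ⊕ ipad = 47 4f 36 36.  K' ⊕ opad = 2d 25 5c 5c.
Inner input = (K'⊕ipad) ∥ m = 47 4f 36 36 ∥ b4 1e 05 cf be.
Inner hash: even-index sum = 500 mod 256 = 244; odd-index sum = 370 mod 256 = 114 → f4 72.
Outer input = (K'⊕opad) ∥ inner = 2d 25 5c 5c ∥ f4 72.
Outer hash (tag): even-index sum = 381 mod 256 = 125; odd-index sum = 243 mod 256 = 243 → 7d f3.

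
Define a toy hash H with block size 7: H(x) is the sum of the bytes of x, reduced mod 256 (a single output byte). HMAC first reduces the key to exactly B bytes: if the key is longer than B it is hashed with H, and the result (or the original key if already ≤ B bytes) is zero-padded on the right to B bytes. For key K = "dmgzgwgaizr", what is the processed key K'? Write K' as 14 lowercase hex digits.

|K| = 11 > B = 7, so first hash the key.
H(K): sum = 100+109+103+122+103+119+103+97+105+122+114 = 1197; mod 256 = 173 → ad.
Zero-pad H(K) = ad to 7 bytes: K' = ad 00 00 00 00 00 00.

ad000000000000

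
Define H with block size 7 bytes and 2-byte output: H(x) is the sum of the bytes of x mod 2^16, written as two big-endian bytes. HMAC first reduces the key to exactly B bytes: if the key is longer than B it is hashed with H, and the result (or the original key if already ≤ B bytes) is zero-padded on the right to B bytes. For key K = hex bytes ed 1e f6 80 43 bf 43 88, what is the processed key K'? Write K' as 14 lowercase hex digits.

044e0000000000

|K| = 8 > B = 7, so first hash the key.
H(K): sum = 237+30+246+128+67+191+67+136 = 1102 → 04 4e.
Zero-pad H(K) = 04 4e to 7 bytes: K' = 04 4e 00 00 00 00 00.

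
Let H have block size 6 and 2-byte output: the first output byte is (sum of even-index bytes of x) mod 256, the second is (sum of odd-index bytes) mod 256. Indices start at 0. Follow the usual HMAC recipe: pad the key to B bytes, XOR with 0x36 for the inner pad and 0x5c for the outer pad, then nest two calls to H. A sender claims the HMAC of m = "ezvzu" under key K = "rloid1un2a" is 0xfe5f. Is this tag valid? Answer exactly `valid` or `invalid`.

invalid

Key "rloid1un2a" = 72 6c 6f 69 64 31 75 6e 32 61 is 10 bytes > B = 6, so hash it first: H(key) = ec d5, then zero-pad to 6 bytes: K' = ec d5 00 00 00 00.
K' ⊕ ipad = da e3 36 36 36 36; K' ⊕ opad = b0 89 5c 5c 5c 5c.
Inner hash: even-index sum = 662 mod 256 = 150; odd-index sum = 579 mod 256 = 67 → 96 43.
Outer hash (recomputed tag): even-index sum = 510 mod 256 = 254; odd-index sum = 388 mod 256 = 132 → fe 84.
Recomputed tag = fe84; claimed = fe5f → mismatch.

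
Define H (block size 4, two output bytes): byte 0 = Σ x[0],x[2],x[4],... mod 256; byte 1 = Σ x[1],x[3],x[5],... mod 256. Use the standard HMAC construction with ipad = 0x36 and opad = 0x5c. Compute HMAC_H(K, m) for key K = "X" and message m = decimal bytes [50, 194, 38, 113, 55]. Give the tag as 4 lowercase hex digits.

Key "X" = 58 is 1 byte ≤ B = 4; zero-pad to 4 bytes: K' = 58 00 00 00.
K' ⊕ ipad = 6e 36 36 36.  K' ⊕ opad = 04 5c 5c 5c.
Inner input = (K'⊕ipad) ∥ m = 6e 36 36 36 ∥ 32 c2 26 71 37.
Inner hash: even-index sum = 307 mod 256 = 51; odd-index sum = 415 mod 256 = 159 → 33 9f.
Outer input = (K'⊕opad) ∥ inner = 04 5c 5c 5c ∥ 33 9f.
Outer hash (tag): even-index sum = 147 mod 256 = 147; odd-index sum = 343 mod 256 = 87 → 93 57.

9357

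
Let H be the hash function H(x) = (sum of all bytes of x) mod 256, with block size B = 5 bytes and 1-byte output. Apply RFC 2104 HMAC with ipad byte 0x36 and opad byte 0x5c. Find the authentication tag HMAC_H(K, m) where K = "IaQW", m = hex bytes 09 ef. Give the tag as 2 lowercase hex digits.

Key "IaQW" = 49 61 51 57 is 4 bytes ≤ B = 5; zero-pad to 5 bytes: K' = 49 61 51 57 00.
K' ⊕ ipad = 7f 57 67 61 36.  K' ⊕ opad = 15 3d 0d 0b 5c.
Inner input = (K'⊕ipad) ∥ m = 7f 57 67 61 36 ∥ 09 ef.
Inner hash: sum = 127+87+103+97+54+9+239 = 716; mod 256 = 204 → cc.
Outer input = (K'⊕opad) ∥ inner = 15 3d 0d 0b 5c ∥ cc.
Outer hash (tag): sum = 21+61+13+11+92+204 = 402; mod 256 = 146 → 92.

92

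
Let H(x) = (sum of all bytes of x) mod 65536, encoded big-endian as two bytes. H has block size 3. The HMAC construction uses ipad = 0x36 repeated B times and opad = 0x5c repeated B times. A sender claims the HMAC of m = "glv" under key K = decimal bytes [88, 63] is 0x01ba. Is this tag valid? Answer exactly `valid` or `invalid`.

valid

Key decimal bytes [88, 63] = 58 3f is 2 bytes ≤ B = 3; zero-pad to 3 bytes: K' = 58 3f 00.
K' ⊕ ipad = 6e 09 36; K' ⊕ opad = 04 63 5c.
Inner hash: sum = 110+9+54+103+108+118 = 502 → 01 f6.
Outer hash (recomputed tag): sum = 4+99+92+1+246 = 442 → 01 ba.
Recomputed tag = 01ba; claimed = 01ba → match.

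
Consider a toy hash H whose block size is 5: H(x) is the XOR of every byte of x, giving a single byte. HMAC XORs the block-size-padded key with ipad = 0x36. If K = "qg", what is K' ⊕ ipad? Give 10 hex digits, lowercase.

4751363636

Key "qg" = 71 67 is 2 bytes ≤ B = 5; zero-pad to 5 bytes: K' = 71 67 00 00 00.
XOR each byte with 0x36: 71⊕36=47, 67⊕36=51, 00⊕36=36, 00⊕36=36, 00⊕36=36.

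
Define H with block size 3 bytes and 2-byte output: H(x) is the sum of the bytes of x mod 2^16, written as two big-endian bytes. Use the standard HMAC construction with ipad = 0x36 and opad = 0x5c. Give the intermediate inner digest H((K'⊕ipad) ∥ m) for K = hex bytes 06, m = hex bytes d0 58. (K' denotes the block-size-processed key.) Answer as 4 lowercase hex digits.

01c4

Key hex bytes 06 is 1 byte ≤ B = 3; zero-pad to 3 bytes: K' = 06 00 00.
K' ⊕ ipad = 30 36 36.
Inner input = 30 36 36 ∥ d0 58.
Inner hash: sum = 48+54+54+208+88 = 452 → 01 c4.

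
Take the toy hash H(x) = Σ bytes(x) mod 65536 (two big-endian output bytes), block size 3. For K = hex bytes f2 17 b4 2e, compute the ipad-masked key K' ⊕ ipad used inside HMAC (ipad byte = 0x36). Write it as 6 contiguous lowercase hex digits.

Key hex bytes f2 17 b4 2e is 4 bytes > B = 3, so hash it first: H(key) = 01 eb, then zero-pad to 3 bytes: K' = 01 eb 00.
XOR each byte with 0x36: 01⊕36=37, eb⊕36=dd, 00⊕36=36.

37dd36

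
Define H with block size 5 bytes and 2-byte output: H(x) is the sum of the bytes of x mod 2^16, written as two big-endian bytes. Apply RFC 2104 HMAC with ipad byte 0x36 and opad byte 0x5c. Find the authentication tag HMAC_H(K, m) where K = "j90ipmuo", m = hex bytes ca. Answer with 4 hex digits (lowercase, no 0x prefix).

0280

Key "j90ipmuo" = 6a 39 30 69 70 6d 75 6f is 8 bytes > B = 5, so hash it first: H(key) = 02 fd, then zero-pad to 5 bytes: K' = 02 fd 00 00 00.
K' ⊕ ipad = 34 cb 36 36 36.  K' ⊕ opad = 5e a1 5c 5c 5c.
Inner input = (K'⊕ipad) ∥ m = 34 cb 36 36 36 ∥ ca.
Inner hash: sum = 52+203+54+54+54+202 = 619 → 02 6b.
Outer input = (K'⊕opad) ∥ inner = 5e a1 5c 5c 5c ∥ 02 6b.
Outer hash (tag): sum = 94+161+92+92+92+2+107 = 640 → 02 80.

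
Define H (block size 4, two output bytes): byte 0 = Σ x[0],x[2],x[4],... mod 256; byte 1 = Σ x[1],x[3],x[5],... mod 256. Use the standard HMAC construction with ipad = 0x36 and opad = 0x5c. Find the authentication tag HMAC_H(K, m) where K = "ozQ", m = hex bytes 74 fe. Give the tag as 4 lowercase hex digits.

7402

Key "ozQ" = 6f 7a 51 is 3 bytes ≤ B = 4; zero-pad to 4 bytes: K' = 6f 7a 51 00.
K' ⊕ ipad = 59 4c 67 36.  K' ⊕ opad = 33 26 0d 5c.
Inner input = (K'⊕ipad) ∥ m = 59 4c 67 36 ∥ 74 fe.
Inner hash: even-index sum = 308 mod 256 = 52; odd-index sum = 384 mod 256 = 128 → 34 80.
Outer input = (K'⊕opad) ∥ inner = 33 26 0d 5c ∥ 34 80.
Outer hash (tag): even-index sum = 116 mod 256 = 116; odd-index sum = 258 mod 256 = 2 → 74 02.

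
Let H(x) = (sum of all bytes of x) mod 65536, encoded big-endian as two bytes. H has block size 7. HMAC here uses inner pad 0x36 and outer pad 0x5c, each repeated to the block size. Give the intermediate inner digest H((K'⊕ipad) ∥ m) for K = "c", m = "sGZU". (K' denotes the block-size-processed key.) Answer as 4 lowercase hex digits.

0302

Key "c" = 63 is 1 byte ≤ B = 7; zero-pad to 7 bytes: K' = 63 00 00 00 00 00 00.
K' ⊕ ipad = 55 36 36 36 36 36 36.
Inner input = 55 36 36 36 36 36 36 ∥ 73 47 5a 55.
Inner hash: sum = 85+54+54+54+54+54+54+115+71+90+85 = 770 → 03 02.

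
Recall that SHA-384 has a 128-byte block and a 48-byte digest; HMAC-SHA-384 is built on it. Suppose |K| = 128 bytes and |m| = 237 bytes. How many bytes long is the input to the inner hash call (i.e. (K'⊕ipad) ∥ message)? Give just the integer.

365

Key is 128 ≤ 128 bytes, zero-padded: |K'| = 128.
Inner input = (K'⊕ipad) ∥ m → 128 + 237 = 365 bytes.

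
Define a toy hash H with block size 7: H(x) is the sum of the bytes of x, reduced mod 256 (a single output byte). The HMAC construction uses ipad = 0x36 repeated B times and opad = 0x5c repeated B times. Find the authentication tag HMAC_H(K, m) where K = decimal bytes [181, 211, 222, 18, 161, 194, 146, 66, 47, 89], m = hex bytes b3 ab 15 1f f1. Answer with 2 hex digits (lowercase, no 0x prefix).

Key decimal bytes [181, 211, 222, 18, 161, 194, 146, 66, 47, 89] = b5 d3 de 12 a1 c2 92 42 2f 59 is 10 bytes > B = 7, so hash it first: H(key) = 37, then zero-pad to 7 bytes: K' = 37 00 00 00 00 00 00.
K' ⊕ ipad = 01 36 36 36 36 36 36.  K' ⊕ opad = 6b 5c 5c 5c 5c 5c 5c.
Inner input = (K'⊕ipad) ∥ m = 01 36 36 36 36 36 36 ∥ b3 ab 15 1f f1.
Inner hash: sum = 1+54+54+54+54+54+54+179+171+21+31+241 = 968; mod 256 = 200 → c8.
Outer input = (K'⊕opad) ∥ inner = 6b 5c 5c 5c 5c 5c 5c ∥ c8.
Outer hash (tag): sum = 107+92+92+92+92+92+92+200 = 859; mod 256 = 91 → 5b.

5b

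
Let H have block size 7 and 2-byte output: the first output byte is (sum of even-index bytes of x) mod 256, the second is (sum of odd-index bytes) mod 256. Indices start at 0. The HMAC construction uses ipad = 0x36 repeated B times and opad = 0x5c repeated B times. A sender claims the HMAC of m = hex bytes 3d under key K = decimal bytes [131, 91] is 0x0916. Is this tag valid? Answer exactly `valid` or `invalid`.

Key decimal bytes [131, 91] = 83 5b is 2 bytes ≤ B = 7; zero-pad to 7 bytes: K' = 83 5b 00 00 00 00 00.
K' ⊕ ipad = b5 6d 36 36 36 36 36; K' ⊕ opad = df 07 5c 5c 5c 5c 5c.
Inner hash: even-index sum = 343 mod 256 = 87; odd-index sum = 278 mod 256 = 22 → 57 16.
Outer hash (recomputed tag): even-index sum = 521 mod 256 = 9; odd-index sum = 278 mod 256 = 22 → 09 16.
Recomputed tag = 0916; claimed = 0916 → match.

valid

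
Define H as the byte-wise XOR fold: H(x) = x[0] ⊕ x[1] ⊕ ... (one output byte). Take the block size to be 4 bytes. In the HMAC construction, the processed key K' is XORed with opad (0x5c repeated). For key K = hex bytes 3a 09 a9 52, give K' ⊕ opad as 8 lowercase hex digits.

Key hex bytes 3a 09 a9 52 is exactly B = 4 bytes: K' = 3a 09 a9 52.
XOR each byte with 0x5c: 3a⊕5c=66, 09⊕5c=55, a9⊕5c=f5, 52⊕5c=0e.

6655f50e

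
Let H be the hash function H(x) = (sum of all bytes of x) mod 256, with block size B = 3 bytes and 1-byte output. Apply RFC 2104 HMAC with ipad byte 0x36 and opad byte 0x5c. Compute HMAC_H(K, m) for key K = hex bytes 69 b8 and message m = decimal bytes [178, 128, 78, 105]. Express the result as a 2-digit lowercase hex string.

81

Key hex bytes 69 b8 is 2 bytes ≤ B = 3; zero-pad to 3 bytes: K' = 69 b8 00.
K' ⊕ ipad = 5f 8e 36.  K' ⊕ opad = 35 e4 5c.
Inner input = (K'⊕ipad) ∥ m = 5f 8e 36 ∥ b2 80 4e 69.
Inner hash: sum = 95+142+54+178+128+78+105 = 780; mod 256 = 12 → 0c.
Outer input = (K'⊕opad) ∥ inner = 35 e4 5c ∥ 0c.
Outer hash (tag): sum = 53+228+92+12 = 385; mod 256 = 129 → 81.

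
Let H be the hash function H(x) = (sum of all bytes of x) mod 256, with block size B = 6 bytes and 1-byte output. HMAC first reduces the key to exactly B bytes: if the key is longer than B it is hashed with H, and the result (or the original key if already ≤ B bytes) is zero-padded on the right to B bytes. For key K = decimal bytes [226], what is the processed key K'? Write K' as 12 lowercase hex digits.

e20000000000

Key decimal bytes [226] = e2 is 1 byte ≤ B = 6; zero-pad to 6 bytes: K' = e2 00 00 00 00 00.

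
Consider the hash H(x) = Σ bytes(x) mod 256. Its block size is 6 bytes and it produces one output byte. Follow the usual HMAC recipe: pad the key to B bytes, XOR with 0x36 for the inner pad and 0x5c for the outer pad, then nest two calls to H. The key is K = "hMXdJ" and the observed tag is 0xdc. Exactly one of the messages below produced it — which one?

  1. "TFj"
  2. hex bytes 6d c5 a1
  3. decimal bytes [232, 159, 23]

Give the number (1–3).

3

Key "hMXdJ" = 68 4d 58 64 4a is 5 bytes ≤ B = 6; zero-pad to 6 bytes: K' = 68 4d 58 64 4a 00.
K' ⊕ ipad = 5e 7b 6e 52 7c 36; K' ⊕ opad = 34 11 04 38 16 5c.
m1: inner = H(5e 7b 6e 52 7c 36 54 46 6a) = 4f; tag = H(34 11 04 38 16 5c 4f) = 42
m2: inner = H(5e 7b 6e 52 7c 36 6d c5 a1) = 1e; tag = H(34 11 04 38 16 5c 1e) = 11
m3: inner = H(5e 7b 6e 52 7c 36 e8 9f 17) = e9; tag = H(34 11 04 38 16 5c e9) = dc ← matches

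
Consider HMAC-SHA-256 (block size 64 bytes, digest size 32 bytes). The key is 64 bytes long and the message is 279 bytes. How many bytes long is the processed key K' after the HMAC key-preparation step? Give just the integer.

Key is 64 ≤ 64 bytes, zero-padded: |K'| = 64.

64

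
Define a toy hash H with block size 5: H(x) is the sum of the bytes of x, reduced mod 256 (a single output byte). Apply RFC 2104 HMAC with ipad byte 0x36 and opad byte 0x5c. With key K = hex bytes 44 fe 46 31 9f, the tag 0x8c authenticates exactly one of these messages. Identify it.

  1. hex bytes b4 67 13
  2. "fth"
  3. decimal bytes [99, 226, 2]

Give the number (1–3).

Key hex bytes 44 fe 46 31 9f is exactly B = 5 bytes: K' = 44 fe 46 31 9f.
K' ⊕ ipad = 72 c8 70 07 a9; K' ⊕ opad = 18 a2 1a 6d c3.
m1: inner = H(72 c8 70 07 a9 b4 67 13) = 88; tag = H(18 a2 1a 6d c3 88) = 8c ← matches
m2: inner = H(72 c8 70 07 a9 66 74 68) = 9c; tag = H(18 a2 1a 6d c3 9c) = a0
m3: inner = H(72 c8 70 07 a9 63 e2 02) = a1; tag = H(18 a2 1a 6d c3 a1) = a5

1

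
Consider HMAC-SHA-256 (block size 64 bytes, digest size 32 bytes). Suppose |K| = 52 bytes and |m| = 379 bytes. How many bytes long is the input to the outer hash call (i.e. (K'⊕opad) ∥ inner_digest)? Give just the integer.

96

Key is 52 ≤ 64 bytes, zero-padded: |K'| = 64.
Outer input = (K'⊕opad) ∥ H(inner) → 64 + 32 = 96 bytes.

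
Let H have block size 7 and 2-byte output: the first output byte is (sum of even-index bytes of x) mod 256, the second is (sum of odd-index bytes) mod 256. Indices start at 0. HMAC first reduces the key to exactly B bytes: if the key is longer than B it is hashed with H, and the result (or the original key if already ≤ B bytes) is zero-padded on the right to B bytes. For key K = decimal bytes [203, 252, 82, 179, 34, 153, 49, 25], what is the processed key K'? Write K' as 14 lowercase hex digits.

70610000000000

|K| = 8 > B = 7, so first hash the key.
H(K): even-index sum = 368 mod 256 = 112; odd-index sum = 609 mod 256 = 97 → 70 61.
Zero-pad H(K) = 70 61 to 7 bytes: K' = 70 61 00 00 00 00 00.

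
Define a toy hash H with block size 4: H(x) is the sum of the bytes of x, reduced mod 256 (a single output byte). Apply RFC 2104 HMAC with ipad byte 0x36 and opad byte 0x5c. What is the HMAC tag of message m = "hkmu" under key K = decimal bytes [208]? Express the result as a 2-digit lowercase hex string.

Key decimal bytes [208] = d0 is 1 byte ≤ B = 4; zero-pad to 4 bytes: K' = d0 00 00 00.
K' ⊕ ipad = e6 36 36 36.  K' ⊕ opad = 8c 5c 5c 5c.
Inner input = (K'⊕ipad) ∥ m = e6 36 36 36 ∥ 68 6b 6d 75.
Inner hash: sum = 230+54+54+54+104+107+109+117 = 829; mod 256 = 61 → 3d.
Outer input = (K'⊕opad) ∥ inner = 8c 5c 5c 5c ∥ 3d.
Outer hash (tag): sum = 140+92+92+92+61 = 477; mod 256 = 221 → dd.

dd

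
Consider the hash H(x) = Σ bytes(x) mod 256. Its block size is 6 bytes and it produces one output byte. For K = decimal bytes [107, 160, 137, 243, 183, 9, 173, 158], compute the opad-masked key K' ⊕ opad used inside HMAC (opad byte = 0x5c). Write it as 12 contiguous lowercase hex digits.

Key decimal bytes [107, 160, 137, 243, 183, 9, 173, 158] = 6b a0 89 f3 b7 09 ad 9e is 8 bytes > B = 6, so hash it first: H(key) = 92, then zero-pad to 6 bytes: K' = 92 00 00 00 00 00.
XOR each byte with 0x5c: 92⊕5c=ce, 00⊕5c=5c, 00⊕5c=5c, 00⊕5c=5c, 00⊕5c=5c, 00⊕5c=5c.

ce5c5c5c5c5c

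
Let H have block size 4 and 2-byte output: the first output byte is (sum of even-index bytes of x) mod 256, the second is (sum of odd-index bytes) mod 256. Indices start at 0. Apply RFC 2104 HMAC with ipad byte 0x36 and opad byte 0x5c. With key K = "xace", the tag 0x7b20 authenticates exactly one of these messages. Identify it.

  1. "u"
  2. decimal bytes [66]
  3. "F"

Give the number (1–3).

1

Key "xace" = 78 61 63 65 is exactly B = 4 bytes: K' = 78 61 63 65.
K' ⊕ ipad = 4e 57 55 53; K' ⊕ opad = 24 3d 3f 39.
m1: inner = H(4e 57 55 53 75) = 18 aa; tag = H(24 3d 3f 39 18 aa) = 7b20 ← matches
m2: inner = H(4e 57 55 53 42) = e5 aa; tag = H(24 3d 3f 39 e5 aa) = 4820
m3: inner = H(4e 57 55 53 46) = e9 aa; tag = H(24 3d 3f 39 e9 aa) = 4c20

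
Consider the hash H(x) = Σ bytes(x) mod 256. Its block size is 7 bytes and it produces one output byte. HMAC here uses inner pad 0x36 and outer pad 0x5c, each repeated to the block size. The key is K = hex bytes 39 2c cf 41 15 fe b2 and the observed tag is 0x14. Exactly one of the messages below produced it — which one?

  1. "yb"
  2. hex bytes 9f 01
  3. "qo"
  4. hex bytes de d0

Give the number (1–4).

Key hex bytes 39 2c cf 41 15 fe b2 is exactly B = 7 bytes: K' = 39 2c cf 41 15 fe b2.
K' ⊕ ipad = 0f 1a f9 77 23 c8 84; K' ⊕ opad = 65 70 93 1d 49 a2 ee.
m1: inner = H(0f 1a f9 77 23 c8 84 79 62) = e3; tag = H(65 70 93 1d 49 a2 ee e3) = 41
m2: inner = H(0f 1a f9 77 23 c8 84 9f 01) = a8; tag = H(65 70 93 1d 49 a2 ee a8) = 06
m3: inner = H(0f 1a f9 77 23 c8 84 71 6f) = e8; tag = H(65 70 93 1d 49 a2 ee e8) = 46
m4: inner = H(0f 1a f9 77 23 c8 84 de d0) = b6; tag = H(65 70 93 1d 49 a2 ee b6) = 14 ← matches

4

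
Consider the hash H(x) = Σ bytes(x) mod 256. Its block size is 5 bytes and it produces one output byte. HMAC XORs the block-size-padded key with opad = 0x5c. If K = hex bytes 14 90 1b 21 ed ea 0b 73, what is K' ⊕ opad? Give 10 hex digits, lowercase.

Key hex bytes 14 90 1b 21 ed ea 0b 73 is 8 bytes > B = 5, so hash it first: H(key) = 35, then zero-pad to 5 bytes: K' = 35 00 00 00 00.
XOR each byte with 0x5c: 35⊕5c=69, 00⊕5c=5c, 00⊕5c=5c, 00⊕5c=5c, 00⊕5c=5c.

695c5c5c5c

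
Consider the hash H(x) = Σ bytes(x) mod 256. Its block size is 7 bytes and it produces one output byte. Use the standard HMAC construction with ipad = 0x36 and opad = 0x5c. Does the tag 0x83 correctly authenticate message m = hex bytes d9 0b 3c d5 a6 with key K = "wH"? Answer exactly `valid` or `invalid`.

invalid

Key "wH" = 77 48 is 2 bytes ≤ B = 7; zero-pad to 7 bytes: K' = 77 48 00 00 00 00 00.
K' ⊕ ipad = 41 7e 36 36 36 36 36; K' ⊕ opad = 2b 14 5c 5c 5c 5c 5c.
Inner hash: sum = 65+126+54+54+54+54+54+217+11+60+213+166 = 1128; mod 256 = 104 → 68.
Outer hash (recomputed tag): sum = 43+20+92+92+92+92+92+104 = 627; mod 256 = 115 → 73.
Recomputed tag = 73; claimed = 83 → mismatch.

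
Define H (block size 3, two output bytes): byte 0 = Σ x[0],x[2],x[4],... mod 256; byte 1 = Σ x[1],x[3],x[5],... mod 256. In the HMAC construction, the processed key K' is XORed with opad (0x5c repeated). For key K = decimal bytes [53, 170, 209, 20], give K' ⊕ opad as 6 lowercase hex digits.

Key decimal bytes [53, 170, 209, 20] = 35 aa d1 14 is 4 bytes > B = 3, so hash it first: H(key) = 06 be, then zero-pad to 3 bytes: K' = 06 be 00.
XOR each byte with 0x5c: 06⊕5c=5a, be⊕5c=e2, 00⊕5c=5c.

5ae25c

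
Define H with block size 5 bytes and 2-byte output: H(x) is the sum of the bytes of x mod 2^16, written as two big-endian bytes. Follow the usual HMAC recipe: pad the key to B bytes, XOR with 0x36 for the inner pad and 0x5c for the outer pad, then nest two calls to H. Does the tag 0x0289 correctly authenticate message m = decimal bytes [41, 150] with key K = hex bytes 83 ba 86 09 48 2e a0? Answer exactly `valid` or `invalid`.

invalid

Key hex bytes 83 ba 86 09 48 2e a0 is 7 bytes > B = 5, so hash it first: H(key) = 02 e2, then zero-pad to 5 bytes: K' = 02 e2 00 00 00.
K' ⊕ ipad = 34 d4 36 36 36; K' ⊕ opad = 5e be 5c 5c 5c.
Inner hash: sum = 52+212+54+54+54+41+150 = 617 → 02 69.
Outer hash (recomputed tag): sum = 94+190+92+92+92+2+105 = 667 → 02 9b.
Recomputed tag = 029b; claimed = 0289 → mismatch.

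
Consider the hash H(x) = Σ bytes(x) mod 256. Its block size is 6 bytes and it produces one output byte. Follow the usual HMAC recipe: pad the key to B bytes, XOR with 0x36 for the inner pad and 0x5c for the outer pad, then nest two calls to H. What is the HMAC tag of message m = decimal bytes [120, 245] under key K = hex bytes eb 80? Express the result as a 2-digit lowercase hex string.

db

Key hex bytes eb 80 is 2 bytes ≤ B = 6; zero-pad to 6 bytes: K' = eb 80 00 00 00 00.
K' ⊕ ipad = dd b6 36 36 36 36.  K' ⊕ opad = b7 dc 5c 5c 5c 5c.
Inner input = (K'⊕ipad) ∥ m = dd b6 36 36 36 36 ∥ 78 f5.
Inner hash: sum = 221+182+54+54+54+54+120+245 = 984; mod 256 = 216 → d8.
Outer input = (K'⊕opad) ∥ inner = b7 dc 5c 5c 5c 5c ∥ d8.
Outer hash (tag): sum = 183+220+92+92+92+92+216 = 987; mod 256 = 219 → db.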